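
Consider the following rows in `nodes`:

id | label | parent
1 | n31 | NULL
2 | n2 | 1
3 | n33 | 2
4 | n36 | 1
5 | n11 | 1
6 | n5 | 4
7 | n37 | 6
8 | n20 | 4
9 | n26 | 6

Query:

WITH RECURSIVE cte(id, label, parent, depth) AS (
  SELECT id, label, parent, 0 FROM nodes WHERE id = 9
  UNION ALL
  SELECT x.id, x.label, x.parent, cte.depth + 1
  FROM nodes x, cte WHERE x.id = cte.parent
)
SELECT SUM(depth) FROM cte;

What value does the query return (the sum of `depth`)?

6

Base: id=9 (n26), parent=6, depth 0.
Iteration 1: join on id=6 -> n5 (id 6, parent=4, depth 1).
Iteration 2: join on id=4 -> n36 (id 4, parent=1, depth 2).
Iteration 3: join on id=1 -> n31 (id 1, parent=NULL, depth 3).
Iteration 4: parent is NULL; no match; recursion stops.
SUM(depth) = 0 + 1 + 2 + 3 = 6.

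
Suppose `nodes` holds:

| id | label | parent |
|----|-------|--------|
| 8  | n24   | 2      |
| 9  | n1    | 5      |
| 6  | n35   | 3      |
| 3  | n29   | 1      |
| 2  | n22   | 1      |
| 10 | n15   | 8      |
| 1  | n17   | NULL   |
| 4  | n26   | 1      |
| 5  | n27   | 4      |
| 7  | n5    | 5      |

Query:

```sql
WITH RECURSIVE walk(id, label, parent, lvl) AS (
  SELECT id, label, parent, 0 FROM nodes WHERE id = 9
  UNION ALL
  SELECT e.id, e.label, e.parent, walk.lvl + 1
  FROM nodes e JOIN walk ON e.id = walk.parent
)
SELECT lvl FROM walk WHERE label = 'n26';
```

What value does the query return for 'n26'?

Base: id=9 (n1), parent=5, lvl 0.
Iteration 1: join on id=5 -> n27 (id 5, parent=4, lvl 1).
Iteration 2: join on id=4 -> n26 (id 4, parent=1, lvl 2).
Iteration 3: join on id=1 -> n17 (id 1, parent=NULL, lvl 3).
Iteration 4: parent is NULL; no match; recursion stops.

2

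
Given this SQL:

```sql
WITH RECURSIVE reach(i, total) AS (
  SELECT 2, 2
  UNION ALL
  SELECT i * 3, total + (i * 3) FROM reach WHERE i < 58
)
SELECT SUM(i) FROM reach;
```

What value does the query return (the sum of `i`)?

Base: i=2, total=2.
Iteration 1: 2 < 58 holds -> i = 2 * 3 = 6, total = 2 + 6 = 8.
Iteration 2: 6 < 58 holds -> i = 6 * 3 = 18, total = 8 + 18 = 26.
Iteration 3: 18 < 58 holds -> i = 18 * 3 = 54, total = 26 + 54 = 80.
Iteration 4: 54 < 58 holds -> i = 54 * 3 = 162, total = 80 + 162 = 242.
Iteration 5: 162 < 58 fails; recursion stops.
SUM(i) = 2 + 6 + 18 + 54 + 162 = 242.

242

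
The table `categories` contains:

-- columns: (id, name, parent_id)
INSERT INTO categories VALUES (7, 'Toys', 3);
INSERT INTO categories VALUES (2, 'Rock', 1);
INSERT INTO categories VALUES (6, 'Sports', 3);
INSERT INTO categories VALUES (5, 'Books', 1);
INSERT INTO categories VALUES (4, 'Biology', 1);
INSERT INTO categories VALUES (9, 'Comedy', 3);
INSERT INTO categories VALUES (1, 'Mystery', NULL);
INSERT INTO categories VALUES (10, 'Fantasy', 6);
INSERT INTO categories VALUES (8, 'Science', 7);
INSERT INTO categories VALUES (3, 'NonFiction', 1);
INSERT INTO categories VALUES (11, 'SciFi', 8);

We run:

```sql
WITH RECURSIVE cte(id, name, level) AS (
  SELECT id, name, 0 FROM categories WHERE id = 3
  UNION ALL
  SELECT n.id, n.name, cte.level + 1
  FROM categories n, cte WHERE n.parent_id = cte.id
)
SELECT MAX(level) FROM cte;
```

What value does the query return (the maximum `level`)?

Base: id=3 (NonFiction) at level 0.
Iteration 1: rows with parent_id in {3} -> Sports (id 6, level 1), Toys (id 7, level 1), Comedy (id 9, level 1).
Iteration 2: rows with parent_id in {6,7,9} -> Science (id 8, level 2), Fantasy (id 10, level 2).
Iteration 3: rows with parent_id in {8,10} -> SciFi (id 11, level 3).
Iteration 4: no rows with parent_id in {11}; recursion stops.
level values: 0, 1, 1, 1, 2, 2, 3; the maximum is 3.

3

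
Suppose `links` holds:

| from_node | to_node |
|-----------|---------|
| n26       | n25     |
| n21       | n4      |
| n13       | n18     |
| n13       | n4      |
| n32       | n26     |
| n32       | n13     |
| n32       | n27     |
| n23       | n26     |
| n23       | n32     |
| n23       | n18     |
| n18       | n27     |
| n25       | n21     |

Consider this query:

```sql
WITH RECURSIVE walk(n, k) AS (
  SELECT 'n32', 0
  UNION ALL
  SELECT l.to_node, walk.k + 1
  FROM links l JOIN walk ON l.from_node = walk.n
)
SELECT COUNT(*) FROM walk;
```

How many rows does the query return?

10

Base: (n32, k=0).
Iteration 1: edges from {n32} -> (n13, k=1), (n26, k=1), (n27, k=1).
Iteration 2: edges from {n13,n26,n27} -> (n18, k=2), (n25, k=2), (n4, k=2).
Iteration 3: edges from {n18,n25,n4} -> (n21, k=3), (n27, k=3).
Iteration 4: edges from {n21,n27} -> (n4, k=4).
Iteration 5: no outgoing edges from {n4}; recursion stops.
Total rows emitted: 10.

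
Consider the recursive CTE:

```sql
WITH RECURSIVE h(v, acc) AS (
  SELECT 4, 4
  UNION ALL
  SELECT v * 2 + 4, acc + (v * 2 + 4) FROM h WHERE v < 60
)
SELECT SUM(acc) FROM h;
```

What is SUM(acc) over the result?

168

Base: v=4, acc=4.
Iteration 1: 4 < 60 holds -> v = 4 * 2 + 4 = 12, acc = 4 + 12 = 16.
Iteration 2: 12 < 60 holds -> v = 12 * 2 + 4 = 28, acc = 16 + 28 = 44.
Iteration 3: 28 < 60 holds -> v = 28 * 2 + 4 = 60, acc = 44 + 60 = 104.
Iteration 4: 60 < 60 fails; recursion stops.
SUM(acc) = 4 + 16 + 44 + 104 = 168.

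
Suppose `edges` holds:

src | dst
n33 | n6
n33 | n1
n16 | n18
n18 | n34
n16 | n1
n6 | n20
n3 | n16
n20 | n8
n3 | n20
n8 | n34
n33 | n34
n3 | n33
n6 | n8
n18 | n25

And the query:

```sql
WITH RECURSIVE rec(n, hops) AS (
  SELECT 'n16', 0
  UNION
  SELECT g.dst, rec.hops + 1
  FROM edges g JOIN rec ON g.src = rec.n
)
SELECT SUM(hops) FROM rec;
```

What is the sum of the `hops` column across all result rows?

6

Base: (n16, hops=0).
Iteration 1: edges from {n16} -> (n1, hops=1), (n18, hops=1).
Iteration 2: edges from {n1,n18} -> (n25, hops=2), (n34, hops=2).
Iteration 3: no outgoing edges from {n25,n34}; recursion stops.
SUM(hops) = 0 + 1 + 1 + 2 + 2 = 6.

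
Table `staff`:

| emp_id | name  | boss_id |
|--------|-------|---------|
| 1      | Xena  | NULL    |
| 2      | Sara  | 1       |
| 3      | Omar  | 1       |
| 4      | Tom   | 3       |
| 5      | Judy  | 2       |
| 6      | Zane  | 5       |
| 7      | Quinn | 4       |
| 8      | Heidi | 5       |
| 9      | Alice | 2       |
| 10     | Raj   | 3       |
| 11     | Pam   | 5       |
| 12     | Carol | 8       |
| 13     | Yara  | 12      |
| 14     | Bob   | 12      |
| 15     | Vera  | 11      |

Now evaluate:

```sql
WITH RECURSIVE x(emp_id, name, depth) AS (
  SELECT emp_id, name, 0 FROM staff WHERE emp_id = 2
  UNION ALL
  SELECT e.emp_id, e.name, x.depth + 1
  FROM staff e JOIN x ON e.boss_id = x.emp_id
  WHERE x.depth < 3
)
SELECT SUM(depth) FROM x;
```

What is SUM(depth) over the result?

14

Base: emp_id=2 (Sara) at depth 0.
Iteration 1: rows with boss_id in {2} -> Judy (id 5, depth 1), Alice (id 9, depth 1).
Iteration 2: rows with boss_id in {5,9} -> Zane (id 6, depth 2), Heidi (id 8, depth 2), Pam (id 11, depth 2).
Iteration 3: rows with boss_id in {6,8,11} -> Carol (id 12, depth 3), Vera (id 15, depth 3).
Iteration 4: depth < 3 fails for all current rows; recursion stops.
SUM(depth) = 0 + 1 + 1 + 2 + 2 + 2 + 3 + 3 = 14.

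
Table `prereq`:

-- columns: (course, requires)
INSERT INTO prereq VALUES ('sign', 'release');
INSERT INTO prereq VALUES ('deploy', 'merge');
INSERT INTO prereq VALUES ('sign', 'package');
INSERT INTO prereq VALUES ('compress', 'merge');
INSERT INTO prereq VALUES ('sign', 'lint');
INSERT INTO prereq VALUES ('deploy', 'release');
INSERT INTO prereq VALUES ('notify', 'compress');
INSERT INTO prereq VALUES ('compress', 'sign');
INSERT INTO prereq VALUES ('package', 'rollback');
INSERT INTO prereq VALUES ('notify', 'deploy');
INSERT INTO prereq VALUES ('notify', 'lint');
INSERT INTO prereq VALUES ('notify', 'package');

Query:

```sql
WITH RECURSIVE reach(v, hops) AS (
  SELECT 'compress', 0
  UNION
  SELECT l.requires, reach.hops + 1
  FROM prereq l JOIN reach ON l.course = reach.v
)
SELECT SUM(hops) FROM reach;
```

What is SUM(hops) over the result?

11

Base: (compress, hops=0).
Iteration 1: edges from {compress} -> (merge, hops=1), (sign, hops=1).
Iteration 2: edges from {merge,sign} -> (lint, hops=2), (package, hops=2), (release, hops=2).
Iteration 3: edges from {lint,package,release} -> (rollback, hops=3).
Iteration 4: no outgoing edges from {rollback}; recursion stops.
SUM(hops) = 0 + 1 + 1 + 2 + 2 + 2 + 3 = 11.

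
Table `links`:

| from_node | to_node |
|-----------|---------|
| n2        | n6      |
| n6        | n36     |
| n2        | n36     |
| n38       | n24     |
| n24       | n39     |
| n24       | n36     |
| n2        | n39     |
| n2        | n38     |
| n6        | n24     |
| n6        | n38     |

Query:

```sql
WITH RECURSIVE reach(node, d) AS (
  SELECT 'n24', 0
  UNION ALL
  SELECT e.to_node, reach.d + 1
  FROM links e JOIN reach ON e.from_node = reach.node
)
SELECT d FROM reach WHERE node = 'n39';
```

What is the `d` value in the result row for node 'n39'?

1

Base: (n24, d=0).
Iteration 1: edges from {n24} -> (n36, d=1), (n39, d=1).
Iteration 2: no outgoing edges from {n36,n39}; recursion stops.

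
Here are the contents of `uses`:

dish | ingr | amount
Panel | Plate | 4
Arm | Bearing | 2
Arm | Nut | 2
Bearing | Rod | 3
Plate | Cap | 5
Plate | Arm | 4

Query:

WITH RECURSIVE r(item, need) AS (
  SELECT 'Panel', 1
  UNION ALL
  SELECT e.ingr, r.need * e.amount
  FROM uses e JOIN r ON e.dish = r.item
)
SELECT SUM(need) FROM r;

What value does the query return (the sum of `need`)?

201

Base: (Panel, need=1).
Iteration 1: components of {Panel} -> Plate = 1*4 = 4.
Iteration 2: components of {Plate} -> Arm = 4*4 = 16, Cap = 4*5 = 20.
Iteration 3: components of {Arm,Cap} -> Bearing = 16*2 = 32, Nut = 16*2 = 32.
Iteration 4: components of {Bearing,Nut} -> Rod = 32*3 = 96.
Iteration 5: no further components; recursion stops.
SUM(need) = 1 + 4 + 20 + 16 + 32 + 32 + 96 = 201.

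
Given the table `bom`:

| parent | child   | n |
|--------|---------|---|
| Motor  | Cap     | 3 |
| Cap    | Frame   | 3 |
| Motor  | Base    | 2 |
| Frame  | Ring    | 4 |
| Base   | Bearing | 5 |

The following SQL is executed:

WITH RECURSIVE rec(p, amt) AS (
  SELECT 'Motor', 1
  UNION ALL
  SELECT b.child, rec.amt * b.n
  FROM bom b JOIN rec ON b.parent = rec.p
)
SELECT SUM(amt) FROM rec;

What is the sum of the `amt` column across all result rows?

Base: (Motor, amt=1).
Iteration 1: components of {Motor} -> Base = 1*2 = 2, Cap = 1*3 = 3.
Iteration 2: components of {Base,Cap} -> Bearing = 2*5 = 10, Frame = 3*3 = 9.
Iteration 3: components of {Bearing,Frame} -> Ring = 9*4 = 36.
Iteration 4: no further components; recursion stops.
SUM(amt) = 1 + 3 + 2 + 9 + 10 + 36 = 61.

61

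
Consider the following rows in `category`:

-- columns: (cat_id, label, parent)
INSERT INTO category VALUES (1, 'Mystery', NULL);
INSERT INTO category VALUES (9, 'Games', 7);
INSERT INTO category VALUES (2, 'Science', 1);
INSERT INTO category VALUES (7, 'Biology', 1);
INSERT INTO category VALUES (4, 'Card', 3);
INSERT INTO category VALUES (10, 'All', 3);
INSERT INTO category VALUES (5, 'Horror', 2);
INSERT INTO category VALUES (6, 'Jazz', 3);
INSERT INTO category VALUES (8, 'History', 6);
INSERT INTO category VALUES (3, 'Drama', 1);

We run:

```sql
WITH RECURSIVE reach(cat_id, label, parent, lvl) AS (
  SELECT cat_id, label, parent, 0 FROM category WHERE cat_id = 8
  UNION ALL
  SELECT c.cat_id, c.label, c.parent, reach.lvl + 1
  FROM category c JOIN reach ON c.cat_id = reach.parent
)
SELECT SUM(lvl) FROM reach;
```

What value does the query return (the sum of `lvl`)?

6

Base: cat_id=8 (History), parent=6, lvl 0.
Iteration 1: join on cat_id=6 -> Jazz (id 6, parent=3, lvl 1).
Iteration 2: join on cat_id=3 -> Drama (id 3, parent=1, lvl 2).
Iteration 3: join on cat_id=1 -> Mystery (id 1, parent=NULL, lvl 3).
Iteration 4: parent is NULL; no match; recursion stops.
SUM(lvl) = 0 + 1 + 2 + 3 = 6.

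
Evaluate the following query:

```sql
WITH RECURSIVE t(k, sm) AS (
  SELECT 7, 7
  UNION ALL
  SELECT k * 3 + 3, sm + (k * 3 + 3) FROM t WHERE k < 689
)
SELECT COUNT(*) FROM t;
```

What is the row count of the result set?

Base: k=7, sm=7.
Iteration 1: 7 < 689 holds -> k = 7 * 3 + 3 = 24, sm = 7 + 24 = 31.
Iteration 2: 24 < 689 holds -> k = 24 * 3 + 3 = 75, sm = 31 + 75 = 106.
Iteration 3: 75 < 689 holds -> k = 75 * 3 + 3 = 228, sm = 106 + 228 = 334.
Iteration 4: 228 < 689 holds -> k = 228 * 3 + 3 = 687, sm = 334 + 687 = 1021.
Iteration 5: 687 < 689 holds -> k = 687 * 3 + 3 = 2064, sm = 1021 + 2064 = 3085.
Iteration 6: 2064 < 689 fails; recursion stops.
Total rows emitted: 6.

6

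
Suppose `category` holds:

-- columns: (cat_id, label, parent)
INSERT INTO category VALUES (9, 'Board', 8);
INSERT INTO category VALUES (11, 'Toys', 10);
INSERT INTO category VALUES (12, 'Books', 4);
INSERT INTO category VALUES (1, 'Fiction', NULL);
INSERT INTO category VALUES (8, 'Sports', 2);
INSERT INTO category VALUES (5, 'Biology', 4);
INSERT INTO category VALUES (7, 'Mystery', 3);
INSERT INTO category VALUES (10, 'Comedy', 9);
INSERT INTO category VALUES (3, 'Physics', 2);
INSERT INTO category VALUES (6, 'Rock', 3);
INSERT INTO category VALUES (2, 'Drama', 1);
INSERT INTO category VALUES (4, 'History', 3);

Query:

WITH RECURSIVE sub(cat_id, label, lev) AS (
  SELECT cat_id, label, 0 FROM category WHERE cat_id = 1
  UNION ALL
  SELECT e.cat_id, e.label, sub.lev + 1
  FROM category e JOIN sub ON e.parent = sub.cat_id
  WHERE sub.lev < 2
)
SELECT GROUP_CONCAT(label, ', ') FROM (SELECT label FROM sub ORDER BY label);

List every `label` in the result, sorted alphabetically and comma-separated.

Drama, Fiction, Physics, Sports

Base: cat_id=1 (Fiction) at lev 0.
Iteration 1: rows with parent in {1} -> Drama (id 2, lev 1).
Iteration 2: rows with parent in {2} -> Physics (id 3, lev 2), Sports (id 8, lev 2).
Iteration 3: lev < 2 fails for all current rows; recursion stops.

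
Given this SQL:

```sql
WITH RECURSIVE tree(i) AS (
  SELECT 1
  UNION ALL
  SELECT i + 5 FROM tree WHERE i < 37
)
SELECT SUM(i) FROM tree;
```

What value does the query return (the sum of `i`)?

189

Base: i=1.
Iteration 1: 1 < 37 holds -> i = 1 + 5 = 6.
Iteration 2: 6 < 37 holds -> i = 6 + 5 = 11.
Iteration 3: 11 < 37 holds -> i = 11 + 5 = 16.
Iteration 4: 16 < 37 holds -> i = 16 + 5 = 21.
Iteration 5: 21 < 37 holds -> i = 21 + 5 = 26.
Iteration 6: 26 < 37 holds -> i = 26 + 5 = 31.
Iteration 7: 31 < 37 holds -> i = 31 + 5 = 36.
Iteration 8: 36 < 37 holds -> i = 36 + 5 = 41.
Iteration 9: 41 < 37 fails; recursion stops.
SUM(i) = 1 + 6 + 11 + 16 + 21 + 26 + 31 + 36 + 41 = 189.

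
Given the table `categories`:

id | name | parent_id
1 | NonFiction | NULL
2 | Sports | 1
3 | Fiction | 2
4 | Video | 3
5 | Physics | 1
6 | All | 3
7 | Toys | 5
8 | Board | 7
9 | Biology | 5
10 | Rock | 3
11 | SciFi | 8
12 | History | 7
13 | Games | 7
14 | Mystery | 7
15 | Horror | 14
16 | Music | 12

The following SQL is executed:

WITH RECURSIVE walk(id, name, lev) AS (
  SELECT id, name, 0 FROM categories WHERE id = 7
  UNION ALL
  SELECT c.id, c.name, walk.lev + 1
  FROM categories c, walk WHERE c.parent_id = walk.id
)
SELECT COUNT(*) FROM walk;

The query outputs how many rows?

8

Base: id=7 (Toys) at lev 0.
Iteration 1: rows with parent_id in {7} -> Board (id 8, lev 1), History (id 12, lev 1), Games (id 13, lev 1), Mystery (id 14, lev 1).
Iteration 2: rows with parent_id in {8,12,13,14} -> SciFi (id 11, lev 2), Horror (id 15, lev 2), Music (id 16, lev 2).
Iteration 3: no rows with parent_id in {11,15,16}; recursion stops.
Total rows emitted: 8.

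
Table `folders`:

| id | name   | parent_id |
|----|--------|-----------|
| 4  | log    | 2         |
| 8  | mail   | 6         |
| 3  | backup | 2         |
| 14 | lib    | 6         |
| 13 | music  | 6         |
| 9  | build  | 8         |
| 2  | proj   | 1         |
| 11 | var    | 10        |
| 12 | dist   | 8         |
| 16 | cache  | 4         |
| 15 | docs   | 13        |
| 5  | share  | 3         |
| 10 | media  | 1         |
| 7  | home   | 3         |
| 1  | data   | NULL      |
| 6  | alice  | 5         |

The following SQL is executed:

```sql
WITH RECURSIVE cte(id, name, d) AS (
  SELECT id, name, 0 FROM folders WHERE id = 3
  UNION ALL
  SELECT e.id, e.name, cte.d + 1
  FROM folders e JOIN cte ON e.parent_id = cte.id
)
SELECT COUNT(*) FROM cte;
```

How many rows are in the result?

10

Base: id=3 (backup) at d 0.
Iteration 1: rows with parent_id in {3} -> share (id 5, d 1), home (id 7, d 1).
Iteration 2: rows with parent_id in {5,7} -> alice (id 6, d 2).
Iteration 3: rows with parent_id in {6} -> mail (id 8, d 3), music (id 13, d 3), lib (id 14, d 3).
Iteration 4: rows with parent_id in {8,13,14} -> build (id 9, d 4), dist (id 12, d 4), docs (id 15, d 4).
Iteration 5: no rows with parent_id in {9,12,15}; recursion stops.
Total rows emitted: 10.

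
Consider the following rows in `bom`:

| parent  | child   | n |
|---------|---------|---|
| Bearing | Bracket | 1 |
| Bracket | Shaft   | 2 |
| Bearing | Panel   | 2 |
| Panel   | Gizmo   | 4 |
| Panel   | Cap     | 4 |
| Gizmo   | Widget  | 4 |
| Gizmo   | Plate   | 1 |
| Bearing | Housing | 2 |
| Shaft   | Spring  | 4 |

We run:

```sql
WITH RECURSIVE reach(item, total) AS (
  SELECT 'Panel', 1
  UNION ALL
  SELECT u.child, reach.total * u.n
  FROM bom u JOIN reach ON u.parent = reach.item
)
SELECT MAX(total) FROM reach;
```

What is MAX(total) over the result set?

Base: (Panel, total=1).
Iteration 1: components of {Panel} -> Cap = 1*4 = 4, Gizmo = 1*4 = 4.
Iteration 2: components of {Cap,Gizmo} -> Plate = 4*1 = 4, Widget = 4*4 = 16.
Iteration 3: no further components; recursion stops.
total values: 1, 4, 4, 16, 4; the maximum is 16.

16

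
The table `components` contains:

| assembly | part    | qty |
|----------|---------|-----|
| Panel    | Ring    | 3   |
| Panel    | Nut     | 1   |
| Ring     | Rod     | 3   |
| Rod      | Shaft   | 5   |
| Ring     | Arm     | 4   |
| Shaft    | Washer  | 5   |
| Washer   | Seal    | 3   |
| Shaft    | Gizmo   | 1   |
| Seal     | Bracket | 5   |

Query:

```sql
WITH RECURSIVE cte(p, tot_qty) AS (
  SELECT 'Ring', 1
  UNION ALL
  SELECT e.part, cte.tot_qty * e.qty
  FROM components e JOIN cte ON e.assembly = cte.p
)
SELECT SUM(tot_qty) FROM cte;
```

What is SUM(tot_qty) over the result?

1463

Base: (Ring, tot_qty=1).
Iteration 1: components of {Ring} -> Arm = 1*4 = 4, Rod = 1*3 = 3.
Iteration 2: components of {Arm,Rod} -> Shaft = 3*5 = 15.
Iteration 3: components of {Shaft} -> Gizmo = 15*1 = 15, Washer = 15*5 = 75.
Iteration 4: components of {Gizmo,Washer} -> Seal = 75*3 = 225.
Iteration 5: components of {Seal} -> Bracket = 225*5 = 1125.
Iteration 6: no further components; recursion stops.
SUM(tot_qty) = 1 + 3 + 4 + 15 + 75 + 15 + 225 + 1125 = 1463.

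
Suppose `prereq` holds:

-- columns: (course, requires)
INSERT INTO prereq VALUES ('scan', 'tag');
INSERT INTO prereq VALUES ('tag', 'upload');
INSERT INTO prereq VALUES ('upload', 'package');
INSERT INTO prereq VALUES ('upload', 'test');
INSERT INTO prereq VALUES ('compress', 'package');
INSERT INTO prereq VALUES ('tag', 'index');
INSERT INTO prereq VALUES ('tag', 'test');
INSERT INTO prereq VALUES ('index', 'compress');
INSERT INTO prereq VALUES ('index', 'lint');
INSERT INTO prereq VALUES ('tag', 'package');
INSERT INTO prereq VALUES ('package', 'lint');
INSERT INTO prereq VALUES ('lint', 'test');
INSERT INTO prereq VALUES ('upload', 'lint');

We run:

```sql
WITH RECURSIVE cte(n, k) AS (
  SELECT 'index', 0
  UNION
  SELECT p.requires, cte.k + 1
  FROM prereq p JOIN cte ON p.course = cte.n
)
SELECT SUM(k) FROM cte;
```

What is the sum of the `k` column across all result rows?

Base: (index, k=0).
Iteration 1: edges from {index} -> (compress, k=1), (lint, k=1).
Iteration 2: edges from {compress,lint} -> (package, k=2), (test, k=2).
Iteration 3: edges from {package,test} -> (lint, k=3).
Iteration 4: edges from {lint} -> (test, k=4).
Iteration 5: no outgoing edges from {test}; recursion stops.
SUM(k) = 0 + 1 + 1 + 2 + 2 + 3 + 4 = 13.

13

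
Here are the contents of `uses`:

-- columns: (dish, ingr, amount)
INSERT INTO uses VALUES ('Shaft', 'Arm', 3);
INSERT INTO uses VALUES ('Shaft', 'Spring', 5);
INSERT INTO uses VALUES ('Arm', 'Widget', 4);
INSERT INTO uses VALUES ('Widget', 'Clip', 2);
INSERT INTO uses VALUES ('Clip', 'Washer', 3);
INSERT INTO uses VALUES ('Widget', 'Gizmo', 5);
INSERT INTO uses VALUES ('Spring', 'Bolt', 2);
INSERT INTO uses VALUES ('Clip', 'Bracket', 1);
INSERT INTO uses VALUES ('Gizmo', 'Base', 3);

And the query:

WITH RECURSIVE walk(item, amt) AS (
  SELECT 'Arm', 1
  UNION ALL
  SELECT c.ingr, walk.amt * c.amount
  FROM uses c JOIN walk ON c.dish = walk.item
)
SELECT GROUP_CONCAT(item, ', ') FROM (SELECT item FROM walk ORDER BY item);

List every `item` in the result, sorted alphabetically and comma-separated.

Base: (Arm, amt=1).
Iteration 1: components of {Arm} -> Widget = 1*4 = 4.
Iteration 2: components of {Widget} -> Clip = 4*2 = 8, Gizmo = 4*5 = 20.
Iteration 3: components of {Clip,Gizmo} -> Base = 20*3 = 60, Bracket = 8*1 = 8, Washer = 8*3 = 24.
Iteration 4: no further components; recursion stops.

Arm, Base, Bracket, Clip, Gizmo, Washer, Widget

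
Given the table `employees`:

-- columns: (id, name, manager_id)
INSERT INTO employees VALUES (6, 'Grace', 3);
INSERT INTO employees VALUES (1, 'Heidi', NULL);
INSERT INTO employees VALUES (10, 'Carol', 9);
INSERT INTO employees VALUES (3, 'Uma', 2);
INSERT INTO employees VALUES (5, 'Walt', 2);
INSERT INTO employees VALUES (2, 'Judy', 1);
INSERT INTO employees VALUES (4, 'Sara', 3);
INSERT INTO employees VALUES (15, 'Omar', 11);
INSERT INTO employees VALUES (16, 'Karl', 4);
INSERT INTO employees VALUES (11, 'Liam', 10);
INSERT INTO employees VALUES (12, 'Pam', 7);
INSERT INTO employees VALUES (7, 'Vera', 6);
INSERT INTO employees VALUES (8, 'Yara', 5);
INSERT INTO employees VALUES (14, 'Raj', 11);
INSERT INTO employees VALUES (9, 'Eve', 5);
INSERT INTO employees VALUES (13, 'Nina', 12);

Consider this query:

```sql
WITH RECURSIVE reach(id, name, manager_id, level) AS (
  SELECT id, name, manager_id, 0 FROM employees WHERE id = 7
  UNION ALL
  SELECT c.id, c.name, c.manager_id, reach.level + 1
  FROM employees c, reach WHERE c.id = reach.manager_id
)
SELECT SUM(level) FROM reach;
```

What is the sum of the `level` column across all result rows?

Base: id=7 (Vera), manager_id=6, level 0.
Iteration 1: join on id=6 -> Grace (id 6, manager_id=3, level 1).
Iteration 2: join on id=3 -> Uma (id 3, manager_id=2, level 2).
Iteration 3: join on id=2 -> Judy (id 2, manager_id=1, level 3).
Iteration 4: join on id=1 -> Heidi (id 1, manager_id=NULL, level 4).
Iteration 5: manager_id is NULL; no match; recursion stops.
SUM(level) = 0 + 1 + 2 + 3 + 4 = 10.

10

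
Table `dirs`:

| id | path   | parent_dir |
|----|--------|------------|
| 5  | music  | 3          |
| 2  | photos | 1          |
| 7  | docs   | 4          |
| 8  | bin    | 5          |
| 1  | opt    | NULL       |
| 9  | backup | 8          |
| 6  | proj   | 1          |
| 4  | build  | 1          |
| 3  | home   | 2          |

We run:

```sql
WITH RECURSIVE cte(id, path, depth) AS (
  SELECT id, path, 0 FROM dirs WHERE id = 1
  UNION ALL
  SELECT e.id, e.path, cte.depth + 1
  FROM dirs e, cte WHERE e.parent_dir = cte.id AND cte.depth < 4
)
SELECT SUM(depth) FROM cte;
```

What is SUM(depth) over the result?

14

Base: id=1 (opt) at depth 0.
Iteration 1: rows with parent_dir in {1} -> photos (id 2, depth 1), build (id 4, depth 1), proj (id 6, depth 1).
Iteration 2: rows with parent_dir in {2,4,6} -> home (id 3, depth 2), docs (id 7, depth 2).
Iteration 3: rows with parent_dir in {3,7} -> music (id 5, depth 3).
Iteration 4: rows with parent_dir in {5} -> bin (id 8, depth 4).
Iteration 5: depth < 4 fails for all current rows; recursion stops.
SUM(depth) = 0 + 1 + 1 + 1 + 2 + 2 + 3 + 4 = 14.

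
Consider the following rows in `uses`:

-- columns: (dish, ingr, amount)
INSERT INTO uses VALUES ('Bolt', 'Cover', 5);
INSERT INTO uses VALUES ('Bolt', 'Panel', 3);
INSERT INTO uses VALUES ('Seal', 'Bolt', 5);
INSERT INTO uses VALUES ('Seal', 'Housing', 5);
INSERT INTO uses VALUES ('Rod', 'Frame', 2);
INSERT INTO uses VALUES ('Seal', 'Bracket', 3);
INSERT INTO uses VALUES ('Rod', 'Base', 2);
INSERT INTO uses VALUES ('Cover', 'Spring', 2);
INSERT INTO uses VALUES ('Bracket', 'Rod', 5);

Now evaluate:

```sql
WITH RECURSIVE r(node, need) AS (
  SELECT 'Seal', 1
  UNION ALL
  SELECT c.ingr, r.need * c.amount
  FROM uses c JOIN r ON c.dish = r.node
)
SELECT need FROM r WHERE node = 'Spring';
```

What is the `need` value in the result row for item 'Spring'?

Base: (Seal, need=1).
Iteration 1: components of {Seal} -> Bolt = 1*5 = 5, Bracket = 1*3 = 3, Housing = 1*5 = 5.
Iteration 2: components of {Bolt,Bracket,Housing} -> Cover = 5*5 = 25, Panel = 5*3 = 15, Rod = 3*5 = 15.
Iteration 3: components of {Cover,Panel,Rod} -> Base = 15*2 = 30, Frame = 15*2 = 30, Spring = 25*2 = 50.
Iteration 4: no further components; recursion stops.

50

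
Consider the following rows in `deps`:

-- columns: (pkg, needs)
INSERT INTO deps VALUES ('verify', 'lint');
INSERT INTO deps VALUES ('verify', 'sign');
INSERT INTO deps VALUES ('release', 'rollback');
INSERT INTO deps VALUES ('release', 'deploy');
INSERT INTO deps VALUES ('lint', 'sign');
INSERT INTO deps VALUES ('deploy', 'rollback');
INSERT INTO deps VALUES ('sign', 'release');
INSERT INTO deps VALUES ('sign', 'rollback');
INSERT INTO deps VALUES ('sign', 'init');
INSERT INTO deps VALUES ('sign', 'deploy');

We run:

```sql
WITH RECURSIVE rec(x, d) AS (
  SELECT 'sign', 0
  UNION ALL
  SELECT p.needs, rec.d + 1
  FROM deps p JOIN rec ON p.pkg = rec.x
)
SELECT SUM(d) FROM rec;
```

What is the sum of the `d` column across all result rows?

13

Base: (sign, d=0).
Iteration 1: edges from {sign} -> (deploy, d=1), (init, d=1), (release, d=1), (rollback, d=1).
Iteration 2: edges from {deploy,init,release,rollback} -> (deploy, d=2), (rollback, d=2) x2. [UNION ALL keeps all 3 new rows, including repeats]
Iteration 3: edges from {deploy,rollback} -> (rollback, d=3).
Iteration 4: no outgoing edges from {rollback}; recursion stops.
SUM(d) = 0 + 1 + 1 + 1 + 1 + 2 + 2 + 2 + 3 = 13.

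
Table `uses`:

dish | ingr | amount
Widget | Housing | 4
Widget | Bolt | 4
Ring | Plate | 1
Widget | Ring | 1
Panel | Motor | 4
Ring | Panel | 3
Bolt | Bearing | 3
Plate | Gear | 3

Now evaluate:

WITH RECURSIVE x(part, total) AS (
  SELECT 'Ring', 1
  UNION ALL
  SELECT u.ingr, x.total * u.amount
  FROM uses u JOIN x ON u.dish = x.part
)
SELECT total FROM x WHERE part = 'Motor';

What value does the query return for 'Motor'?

12

Base: (Ring, total=1).
Iteration 1: components of {Ring} -> Panel = 1*3 = 3, Plate = 1*1 = 1.
Iteration 2: components of {Panel,Plate} -> Gear = 1*3 = 3, Motor = 3*4 = 12.
Iteration 3: no further components; recursion stops.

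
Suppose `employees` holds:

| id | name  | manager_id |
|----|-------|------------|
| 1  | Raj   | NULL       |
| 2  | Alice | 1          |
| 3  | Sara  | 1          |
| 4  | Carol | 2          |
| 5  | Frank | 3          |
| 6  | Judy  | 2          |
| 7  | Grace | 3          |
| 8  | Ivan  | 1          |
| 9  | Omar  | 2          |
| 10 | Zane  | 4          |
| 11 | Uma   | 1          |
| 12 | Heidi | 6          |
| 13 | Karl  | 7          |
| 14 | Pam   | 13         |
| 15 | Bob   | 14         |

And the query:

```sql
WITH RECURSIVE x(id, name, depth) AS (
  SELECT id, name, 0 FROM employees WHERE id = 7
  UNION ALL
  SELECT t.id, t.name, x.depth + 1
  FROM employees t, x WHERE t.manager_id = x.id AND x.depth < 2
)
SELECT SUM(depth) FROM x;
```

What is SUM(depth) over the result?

3

Base: id=7 (Grace) at depth 0.
Iteration 1: rows with manager_id in {7} -> Karl (id 13, depth 1).
Iteration 2: rows with manager_id in {13} -> Pam (id 14, depth 2).
Iteration 3: depth < 2 fails for all current rows; recursion stops.
SUM(depth) = 0 + 1 + 2 = 3.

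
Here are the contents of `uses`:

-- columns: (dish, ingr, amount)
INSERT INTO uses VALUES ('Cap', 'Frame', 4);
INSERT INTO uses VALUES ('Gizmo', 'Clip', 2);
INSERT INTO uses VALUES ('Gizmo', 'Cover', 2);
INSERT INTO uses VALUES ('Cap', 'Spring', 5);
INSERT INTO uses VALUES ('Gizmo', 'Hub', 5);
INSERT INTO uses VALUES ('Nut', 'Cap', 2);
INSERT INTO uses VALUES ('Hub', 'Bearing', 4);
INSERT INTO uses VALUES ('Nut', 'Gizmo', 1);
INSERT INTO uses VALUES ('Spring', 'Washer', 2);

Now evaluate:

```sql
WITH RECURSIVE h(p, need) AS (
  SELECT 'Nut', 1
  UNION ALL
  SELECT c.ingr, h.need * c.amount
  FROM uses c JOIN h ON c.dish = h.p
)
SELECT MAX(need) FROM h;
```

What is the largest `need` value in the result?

20

Base: (Nut, need=1).
Iteration 1: components of {Nut} -> Cap = 1*2 = 2, Gizmo = 1*1 = 1.
Iteration 2: components of {Cap,Gizmo} -> Clip = 1*2 = 2, Cover = 1*2 = 2, Frame = 2*4 = 8, Hub = 1*5 = 5, Spring = 2*5 = 10.
Iteration 3: components of {Clip,Cover,Frame,Hub,Spring} -> Bearing = 5*4 = 20, Washer = 10*2 = 20.
Iteration 4: no further components; recursion stops.
need values: 1, 1, 2, 5, 2, 2, 10, 8, 20, 20; the maximum is 20.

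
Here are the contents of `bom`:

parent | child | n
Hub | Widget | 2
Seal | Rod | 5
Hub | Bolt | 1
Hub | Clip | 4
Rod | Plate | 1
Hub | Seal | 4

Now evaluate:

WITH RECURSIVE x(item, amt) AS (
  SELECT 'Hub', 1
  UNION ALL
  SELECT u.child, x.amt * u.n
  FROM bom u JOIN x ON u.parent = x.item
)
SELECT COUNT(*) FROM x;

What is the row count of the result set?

Base: (Hub, amt=1).
Iteration 1: components of {Hub} -> Bolt = 1*1 = 1, Clip = 1*4 = 4, Seal = 1*4 = 4, Widget = 1*2 = 2.
Iteration 2: components of {Bolt,Clip,Seal,Widget} -> Rod = 4*5 = 20.
Iteration 3: components of {Rod} -> Plate = 20*1 = 20.
Iteration 4: no further components; recursion stops.
Total rows emitted: 7.

7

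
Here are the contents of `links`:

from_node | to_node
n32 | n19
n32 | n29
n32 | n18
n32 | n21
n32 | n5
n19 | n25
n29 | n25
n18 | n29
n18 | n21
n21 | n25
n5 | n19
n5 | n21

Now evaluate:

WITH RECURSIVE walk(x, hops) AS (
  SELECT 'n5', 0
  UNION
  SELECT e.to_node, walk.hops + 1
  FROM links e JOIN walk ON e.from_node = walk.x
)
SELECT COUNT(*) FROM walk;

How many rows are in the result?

4

Base: (n5, hops=0).
Iteration 1: edges from {n5} -> (n19, hops=1), (n21, hops=1).
Iteration 2: edges from {n19,n21} -> (n25, hops=2). [UNION drops 1 duplicate row(s)]
Iteration 3: no outgoing edges from {n25}; recursion stops.
Total rows emitted: 4.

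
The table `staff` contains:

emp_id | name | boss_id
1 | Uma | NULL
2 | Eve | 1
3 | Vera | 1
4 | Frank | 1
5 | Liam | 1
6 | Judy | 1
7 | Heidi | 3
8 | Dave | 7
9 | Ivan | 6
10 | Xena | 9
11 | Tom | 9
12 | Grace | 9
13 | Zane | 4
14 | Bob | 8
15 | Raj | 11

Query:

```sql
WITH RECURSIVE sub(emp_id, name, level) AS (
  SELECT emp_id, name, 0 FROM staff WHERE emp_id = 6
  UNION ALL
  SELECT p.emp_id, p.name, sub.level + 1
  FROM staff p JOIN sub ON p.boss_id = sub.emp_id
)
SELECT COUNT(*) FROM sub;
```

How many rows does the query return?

Base: emp_id=6 (Judy) at level 0.
Iteration 1: rows with boss_id in {6} -> Ivan (id 9, level 1).
Iteration 2: rows with boss_id in {9} -> Xena (id 10, level 2), Tom (id 11, level 2), Grace (id 12, level 2).
Iteration 3: rows with boss_id in {10,11,12} -> Raj (id 15, level 3).
Iteration 4: no rows with boss_id in {15}; recursion stops.
Total rows emitted: 6.

6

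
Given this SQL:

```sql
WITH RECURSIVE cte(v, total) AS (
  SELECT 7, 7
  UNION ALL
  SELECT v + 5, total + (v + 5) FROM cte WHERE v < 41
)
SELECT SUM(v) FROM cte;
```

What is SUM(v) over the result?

196

Base: v=7, total=7.
Iteration 1: 7 < 41 holds -> v = 7 + 5 = 12, total = 7 + 12 = 19.
Iteration 2: 12 < 41 holds -> v = 12 + 5 = 17, total = 19 + 17 = 36.
Iteration 3: 17 < 41 holds -> v = 17 + 5 = 22, total = 36 + 22 = 58.
Iteration 4: 22 < 41 holds -> v = 22 + 5 = 27, total = 58 + 27 = 85.
Iteration 5: 27 < 41 holds -> v = 27 + 5 = 32, total = 85 + 32 = 117.
Iteration 6: 32 < 41 holds -> v = 32 + 5 = 37, total = 117 + 37 = 154.
Iteration 7: 37 < 41 holds -> v = 37 + 5 = 42, total = 154 + 42 = 196.
Iteration 8: 42 < 41 fails; recursion stops.
SUM(v) = 7 + 12 + 17 + 22 + 27 + 32 + 37 + 42 = 196.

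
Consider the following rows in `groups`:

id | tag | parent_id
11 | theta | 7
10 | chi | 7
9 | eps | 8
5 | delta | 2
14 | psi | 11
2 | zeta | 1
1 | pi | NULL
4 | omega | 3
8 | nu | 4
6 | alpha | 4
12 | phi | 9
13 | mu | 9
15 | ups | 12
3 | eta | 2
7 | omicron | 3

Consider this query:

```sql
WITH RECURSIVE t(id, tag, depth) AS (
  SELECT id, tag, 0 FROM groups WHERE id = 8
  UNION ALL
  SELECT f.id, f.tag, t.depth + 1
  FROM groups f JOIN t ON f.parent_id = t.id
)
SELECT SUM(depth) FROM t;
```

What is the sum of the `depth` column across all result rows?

8

Base: id=8 (nu) at depth 0.
Iteration 1: rows with parent_id in {8} -> eps (id 9, depth 1).
Iteration 2: rows with parent_id in {9} -> phi (id 12, depth 2), mu (id 13, depth 2).
Iteration 3: rows with parent_id in {12,13} -> ups (id 15, depth 3).
Iteration 4: no rows with parent_id in {15}; recursion stops.
SUM(depth) = 0 + 1 + 2 + 2 + 3 = 8.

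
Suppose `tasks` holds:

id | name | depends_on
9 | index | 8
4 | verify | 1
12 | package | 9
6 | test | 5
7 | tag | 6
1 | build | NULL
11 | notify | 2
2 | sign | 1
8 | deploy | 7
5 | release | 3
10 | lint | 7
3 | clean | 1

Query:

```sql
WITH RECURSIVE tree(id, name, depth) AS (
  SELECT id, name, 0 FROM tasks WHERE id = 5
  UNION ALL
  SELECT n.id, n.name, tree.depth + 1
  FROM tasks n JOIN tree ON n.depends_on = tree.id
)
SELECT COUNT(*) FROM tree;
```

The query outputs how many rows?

7

Base: id=5 (release) at depth 0.
Iteration 1: rows with depends_on in {5} -> test (id 6, depth 1).
Iteration 2: rows with depends_on in {6} -> tag (id 7, depth 2).
Iteration 3: rows with depends_on in {7} -> deploy (id 8, depth 3), lint (id 10, depth 3).
Iteration 4: rows with depends_on in {8,10} -> index (id 9, depth 4).
Iteration 5: rows with depends_on in {9} -> package (id 12, depth 5).
Iteration 6: no rows with depends_on in {12}; recursion stops.
Total rows emitted: 7.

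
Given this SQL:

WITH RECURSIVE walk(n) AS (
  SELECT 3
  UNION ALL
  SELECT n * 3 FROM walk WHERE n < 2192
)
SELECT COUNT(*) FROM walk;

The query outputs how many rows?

8

Base: n=3.
Iteration 1: 3 < 2192 holds -> n = 3 * 3 = 9.
Iteration 2: 9 < 2192 holds -> n = 9 * 3 = 27.
Iteration 3: 27 < 2192 holds -> n = 27 * 3 = 81.
Iteration 4: 81 < 2192 holds -> n = 81 * 3 = 243.
Iteration 5: 243 < 2192 holds -> n = 243 * 3 = 729.
Iteration 6: 729 < 2192 holds -> n = 729 * 3 = 2187.
Iteration 7: 2187 < 2192 holds -> n = 2187 * 3 = 6561.
Iteration 8: 6561 < 2192 fails; recursion stops.
Total rows emitted: 8.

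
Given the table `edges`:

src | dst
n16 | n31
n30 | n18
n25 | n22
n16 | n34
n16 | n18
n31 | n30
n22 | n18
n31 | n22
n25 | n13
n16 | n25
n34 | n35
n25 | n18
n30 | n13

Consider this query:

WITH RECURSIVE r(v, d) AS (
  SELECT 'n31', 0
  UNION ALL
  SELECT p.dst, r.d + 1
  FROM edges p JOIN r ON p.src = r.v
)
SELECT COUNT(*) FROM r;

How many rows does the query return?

6

Base: (n31, d=0).
Iteration 1: edges from {n31} -> (n22, d=1), (n30, d=1).
Iteration 2: edges from {n22,n30} -> (n13, d=2), (n18, d=2) x2. [UNION ALL keeps all 3 new rows, including repeats]
Iteration 3: no outgoing edges from {n13,n18}; recursion stops.
Total rows emitted: 6.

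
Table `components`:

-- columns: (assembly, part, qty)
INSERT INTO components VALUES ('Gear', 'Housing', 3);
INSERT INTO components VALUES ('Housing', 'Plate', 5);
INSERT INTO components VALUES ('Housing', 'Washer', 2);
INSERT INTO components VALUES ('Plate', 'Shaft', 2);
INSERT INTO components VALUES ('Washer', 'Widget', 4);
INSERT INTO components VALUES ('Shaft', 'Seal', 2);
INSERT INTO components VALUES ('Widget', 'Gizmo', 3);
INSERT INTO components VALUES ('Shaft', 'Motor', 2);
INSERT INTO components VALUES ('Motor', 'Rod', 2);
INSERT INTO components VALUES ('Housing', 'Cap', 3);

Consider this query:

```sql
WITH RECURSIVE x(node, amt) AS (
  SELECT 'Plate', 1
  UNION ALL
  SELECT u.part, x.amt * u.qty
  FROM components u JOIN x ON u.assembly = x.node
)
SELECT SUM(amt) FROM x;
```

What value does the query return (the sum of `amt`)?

Base: (Plate, amt=1).
Iteration 1: components of {Plate} -> Shaft = 1*2 = 2.
Iteration 2: components of {Shaft} -> Motor = 2*2 = 4, Seal = 2*2 = 4.
Iteration 3: components of {Motor,Seal} -> Rod = 4*2 = 8.
Iteration 4: no further components; recursion stops.
SUM(amt) = 1 + 2 + 4 + 4 + 8 = 19.

19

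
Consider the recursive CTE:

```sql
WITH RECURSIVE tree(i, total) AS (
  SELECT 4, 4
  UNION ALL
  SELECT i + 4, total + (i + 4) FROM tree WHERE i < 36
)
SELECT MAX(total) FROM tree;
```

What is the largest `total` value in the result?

180

Base: i=4, total=4.
Iteration 1: 4 < 36 holds -> i = 4 + 4 = 8, total = 4 + 8 = 12.
Iteration 2: 8 < 36 holds -> i = 8 + 4 = 12, total = 12 + 12 = 24.
Iteration 3: 12 < 36 holds -> i = 12 + 4 = 16, total = 24 + 16 = 40.
Iteration 4: 16 < 36 holds -> i = 16 + 4 = 20, total = 40 + 20 = 60.
Iteration 5: 20 < 36 holds -> i = 20 + 4 = 24, total = 60 + 24 = 84.
Iteration 6: 24 < 36 holds -> i = 24 + 4 = 28, total = 84 + 28 = 112.
Iteration 7: 28 < 36 holds -> i = 28 + 4 = 32, total = 112 + 32 = 144.
Iteration 8: 32 < 36 holds -> i = 32 + 4 = 36, total = 144 + 36 = 180.
Iteration 9: 36 < 36 fails; recursion stops.
total values: 4, 12, 24, 40, 60, 84, 112, 144, 180; the maximum is 180.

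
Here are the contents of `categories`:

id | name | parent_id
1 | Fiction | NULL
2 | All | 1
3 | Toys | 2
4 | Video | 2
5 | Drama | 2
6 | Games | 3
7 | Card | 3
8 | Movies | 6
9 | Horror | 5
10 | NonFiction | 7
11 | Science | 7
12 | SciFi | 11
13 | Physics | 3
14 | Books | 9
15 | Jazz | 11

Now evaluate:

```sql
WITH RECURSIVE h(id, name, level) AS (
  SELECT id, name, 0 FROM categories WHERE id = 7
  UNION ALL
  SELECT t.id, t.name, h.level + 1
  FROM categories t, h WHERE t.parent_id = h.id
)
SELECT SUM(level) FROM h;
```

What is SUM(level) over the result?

6

Base: id=7 (Card) at level 0.
Iteration 1: rows with parent_id in {7} -> NonFiction (id 10, level 1), Science (id 11, level 1).
Iteration 2: rows with parent_id in {10,11} -> SciFi (id 12, level 2), Jazz (id 15, level 2).
Iteration 3: no rows with parent_id in {12,15}; recursion stops.
SUM(level) = 0 + 1 + 1 + 2 + 2 = 6.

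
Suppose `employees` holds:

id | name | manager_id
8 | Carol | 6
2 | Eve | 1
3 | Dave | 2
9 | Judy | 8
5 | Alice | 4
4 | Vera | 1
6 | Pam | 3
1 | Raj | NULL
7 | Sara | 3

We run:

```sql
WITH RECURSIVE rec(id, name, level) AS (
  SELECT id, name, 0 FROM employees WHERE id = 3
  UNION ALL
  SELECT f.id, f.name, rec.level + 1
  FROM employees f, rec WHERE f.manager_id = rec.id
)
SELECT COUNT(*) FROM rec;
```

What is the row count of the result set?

Base: id=3 (Dave) at level 0.
Iteration 1: rows with manager_id in {3} -> Pam (id 6, level 1), Sara (id 7, level 1).
Iteration 2: rows with manager_id in {6,7} -> Carol (id 8, level 2).
Iteration 3: rows with manager_id in {8} -> Judy (id 9, level 3).
Iteration 4: no rows with manager_id in {9}; recursion stops.
Total rows emitted: 5.

5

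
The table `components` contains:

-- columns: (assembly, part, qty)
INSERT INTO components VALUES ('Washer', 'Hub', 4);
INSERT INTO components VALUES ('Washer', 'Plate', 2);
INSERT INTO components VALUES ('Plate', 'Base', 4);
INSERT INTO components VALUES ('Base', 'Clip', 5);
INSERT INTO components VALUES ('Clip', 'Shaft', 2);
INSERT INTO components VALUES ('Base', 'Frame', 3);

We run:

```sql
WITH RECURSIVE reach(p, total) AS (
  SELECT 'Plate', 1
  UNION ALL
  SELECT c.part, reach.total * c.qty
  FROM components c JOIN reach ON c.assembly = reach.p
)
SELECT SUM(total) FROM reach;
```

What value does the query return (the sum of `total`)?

Base: (Plate, total=1).
Iteration 1: components of {Plate} -> Base = 1*4 = 4.
Iteration 2: components of {Base} -> Clip = 4*5 = 20, Frame = 4*3 = 12.
Iteration 3: components of {Clip,Frame} -> Shaft = 20*2 = 40.
Iteration 4: no further components; recursion stops.
SUM(total) = 1 + 4 + 20 + 12 + 40 = 77.

77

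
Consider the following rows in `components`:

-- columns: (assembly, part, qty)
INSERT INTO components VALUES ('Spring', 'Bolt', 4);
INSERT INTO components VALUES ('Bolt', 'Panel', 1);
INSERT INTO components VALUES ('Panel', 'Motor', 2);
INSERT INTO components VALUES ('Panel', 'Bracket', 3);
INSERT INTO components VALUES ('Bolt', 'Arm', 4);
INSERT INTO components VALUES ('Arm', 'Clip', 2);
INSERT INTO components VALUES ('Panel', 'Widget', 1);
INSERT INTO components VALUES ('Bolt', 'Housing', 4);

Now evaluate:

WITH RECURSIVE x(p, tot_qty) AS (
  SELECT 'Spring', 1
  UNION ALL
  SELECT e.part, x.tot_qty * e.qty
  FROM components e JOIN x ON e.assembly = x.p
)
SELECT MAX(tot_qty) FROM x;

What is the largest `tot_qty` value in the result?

32

Base: (Spring, tot_qty=1).
Iteration 1: components of {Spring} -> Bolt = 1*4 = 4.
Iteration 2: components of {Bolt} -> Arm = 4*4 = 16, Housing = 4*4 = 16, Panel = 4*1 = 4.
Iteration 3: components of {Arm,Housing,Panel} -> Bracket = 4*3 = 12, Clip = 16*2 = 32, Motor = 4*2 = 8, Widget = 4*1 = 4.
Iteration 4: no further components; recursion stops.
tot_qty values: 1, 4, 4, 16, 16, 8, 12, 4, 32; the maximum is 32.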